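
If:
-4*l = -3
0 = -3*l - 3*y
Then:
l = 3/4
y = -3/4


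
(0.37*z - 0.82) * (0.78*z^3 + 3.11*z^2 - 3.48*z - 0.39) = 0.2886*z^4 + 0.5111*z^3 - 3.8378*z^2 + 2.7093*z + 0.3198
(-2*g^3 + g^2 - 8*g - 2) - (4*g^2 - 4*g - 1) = -2*g^3 - 3*g^2 - 4*g - 1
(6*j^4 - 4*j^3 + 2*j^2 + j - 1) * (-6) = -36*j^4 + 24*j^3 - 12*j^2 - 6*j + 6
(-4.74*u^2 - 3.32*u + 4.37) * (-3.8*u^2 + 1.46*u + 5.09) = 18.012*u^4 + 5.6956*u^3 - 45.5798*u^2 - 10.5186*u + 22.2433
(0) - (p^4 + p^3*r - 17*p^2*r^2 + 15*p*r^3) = -p^4 - p^3*r + 17*p^2*r^2 - 15*p*r^3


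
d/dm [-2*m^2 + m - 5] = 1 - 4*m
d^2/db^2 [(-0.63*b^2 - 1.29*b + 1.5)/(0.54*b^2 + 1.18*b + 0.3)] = (2.22044604925031e-16*b^4 + 0.0505440000000013*b^3 + 3.23676*b^2 + 6.98868*b + 4.49112)/(0.157464*b^6 + 1.032264*b^5 + 2.518128*b^4 + 2.789992*b^3 + 1.39896*b^2 + 0.3186*b + 0.027)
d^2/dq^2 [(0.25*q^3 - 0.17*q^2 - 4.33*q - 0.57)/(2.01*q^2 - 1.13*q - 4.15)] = (-30.950308*q^3 - 15.291222*q^2 - 183.110574*q + 23.790444)/(8.120601*q^6 - 13.695939*q^5 - 42.599538*q^4 + 55.112473*q^3 + 87.95427*q^2 - 58.384275*q - 71.473375)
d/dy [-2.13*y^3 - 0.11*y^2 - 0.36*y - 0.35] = -6.39*y^2 - 0.22*y - 0.36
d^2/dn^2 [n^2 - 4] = 2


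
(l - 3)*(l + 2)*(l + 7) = l^3 + 6*l^2 - 13*l - 42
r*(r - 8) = r^2 - 8*r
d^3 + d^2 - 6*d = d*(d - 2)*(d + 3)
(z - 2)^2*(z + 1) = z^3 - 3*z^2 + 4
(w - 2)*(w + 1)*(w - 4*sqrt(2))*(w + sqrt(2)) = w^4 - 3*sqrt(2)*w^3 - w^3 - 10*w^2 + 3*sqrt(2)*w^2 + 8*w + 6*sqrt(2)*w + 16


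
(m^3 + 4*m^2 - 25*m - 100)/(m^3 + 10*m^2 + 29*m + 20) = (m - 5)/(m + 1)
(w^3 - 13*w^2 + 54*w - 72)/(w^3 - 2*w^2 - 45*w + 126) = (w - 4)/(w + 7)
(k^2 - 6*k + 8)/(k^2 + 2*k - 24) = (k - 2)/(k + 6)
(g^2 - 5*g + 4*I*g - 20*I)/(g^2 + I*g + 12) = (g - 5)/(g - 3*I)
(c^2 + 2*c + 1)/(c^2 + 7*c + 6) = (c + 1)/(c + 6)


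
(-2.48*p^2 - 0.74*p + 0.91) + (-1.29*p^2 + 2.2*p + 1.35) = -3.77*p^2 + 1.46*p + 2.26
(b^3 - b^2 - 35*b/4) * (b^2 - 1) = b^5 - b^4 - 39*b^3/4 + b^2 + 35*b/4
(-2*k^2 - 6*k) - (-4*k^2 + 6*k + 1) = 2*k^2 - 12*k - 1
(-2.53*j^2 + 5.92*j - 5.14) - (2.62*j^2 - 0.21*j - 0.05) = -5.15*j^2 + 6.13*j - 5.09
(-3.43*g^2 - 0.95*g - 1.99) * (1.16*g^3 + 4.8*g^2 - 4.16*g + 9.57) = -3.9788*g^5 - 17.566*g^4 + 7.4004*g^3 - 38.4251*g^2 - 0.8131*g - 19.0443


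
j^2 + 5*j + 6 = (j + 2)*(j + 3)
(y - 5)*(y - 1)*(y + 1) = y^3 - 5*y^2 - y + 5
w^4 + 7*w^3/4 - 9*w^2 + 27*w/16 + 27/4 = (w - 3/2)^2*(w + 3/4)*(w + 4)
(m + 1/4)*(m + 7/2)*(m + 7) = m^3 + 43*m^2/4 + 217*m/8 + 49/8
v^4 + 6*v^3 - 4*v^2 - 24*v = v*(v - 2)*(v + 2)*(v + 6)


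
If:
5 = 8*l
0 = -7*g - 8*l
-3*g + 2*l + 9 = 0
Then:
No Solution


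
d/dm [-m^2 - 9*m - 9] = -2*m - 9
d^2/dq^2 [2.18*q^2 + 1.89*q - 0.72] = 4.36000000000000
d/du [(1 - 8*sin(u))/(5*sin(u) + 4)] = -37*cos(u)/(5*sin(u) + 4)^2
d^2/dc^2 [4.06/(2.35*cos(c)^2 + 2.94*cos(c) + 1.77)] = (-89.6854*(1 - cos(c)^2)^2 - 84.1516200000001*cos(c)^3 - 12.385436*cos(c)^2 + 189.430668*cos(c) + 126.096292)/(2.35*cos(c)^2 + 2.94*cos(c) + 1.77)^3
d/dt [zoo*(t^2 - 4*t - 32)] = zoo*(t - 2)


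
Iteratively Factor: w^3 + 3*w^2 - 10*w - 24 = (w + 2)*(w^2 + w - 12) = (w - 3)*(w + 2)*(w + 4)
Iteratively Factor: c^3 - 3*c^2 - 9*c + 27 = (c - 3)*(c^2 - 9) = (c - 3)^2*(c + 3)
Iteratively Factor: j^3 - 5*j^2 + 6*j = (j)*(j^2 - 5*j + 6) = j*(j - 2)*(j - 3)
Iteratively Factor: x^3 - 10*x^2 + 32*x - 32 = (x - 4)*(x^2 - 6*x + 8) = (x - 4)^2*(x - 2)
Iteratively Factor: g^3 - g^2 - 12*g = (g)*(g^2 - g - 12) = g*(g + 3)*(g - 4)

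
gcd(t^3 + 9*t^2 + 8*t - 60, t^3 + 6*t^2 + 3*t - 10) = t + 5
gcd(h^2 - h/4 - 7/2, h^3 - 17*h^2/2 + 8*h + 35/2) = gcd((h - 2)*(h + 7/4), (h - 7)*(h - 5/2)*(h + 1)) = 1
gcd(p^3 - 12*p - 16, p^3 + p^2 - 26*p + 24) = p - 4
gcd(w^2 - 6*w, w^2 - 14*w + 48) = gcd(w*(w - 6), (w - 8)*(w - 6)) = w - 6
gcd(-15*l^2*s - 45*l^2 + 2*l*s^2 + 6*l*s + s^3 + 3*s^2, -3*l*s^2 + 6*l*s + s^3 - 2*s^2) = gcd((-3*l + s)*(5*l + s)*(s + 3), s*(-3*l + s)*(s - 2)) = -3*l + s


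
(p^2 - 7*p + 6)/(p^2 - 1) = (p - 6)/(p + 1)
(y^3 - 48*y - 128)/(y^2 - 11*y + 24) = (y^2 + 8*y + 16)/(y - 3)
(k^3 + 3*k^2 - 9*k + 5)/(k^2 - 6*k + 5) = (k^2 + 4*k - 5)/(k - 5)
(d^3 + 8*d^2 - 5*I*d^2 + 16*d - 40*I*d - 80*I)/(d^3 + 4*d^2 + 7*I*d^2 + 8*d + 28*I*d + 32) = (d^2 + d*(4 - 5*I) - 20*I)/(d^2 + 7*I*d + 8)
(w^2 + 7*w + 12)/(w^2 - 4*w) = (w^2 + 7*w + 12)/(w*(w - 4))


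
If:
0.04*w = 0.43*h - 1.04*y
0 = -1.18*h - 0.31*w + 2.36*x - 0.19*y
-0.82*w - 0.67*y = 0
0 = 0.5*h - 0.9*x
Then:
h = 0.00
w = 0.00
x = 0.00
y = 0.00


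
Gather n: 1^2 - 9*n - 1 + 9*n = 0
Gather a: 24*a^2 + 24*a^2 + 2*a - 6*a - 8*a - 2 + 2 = 48*a^2 - 12*a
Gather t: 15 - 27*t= 15 - 27*t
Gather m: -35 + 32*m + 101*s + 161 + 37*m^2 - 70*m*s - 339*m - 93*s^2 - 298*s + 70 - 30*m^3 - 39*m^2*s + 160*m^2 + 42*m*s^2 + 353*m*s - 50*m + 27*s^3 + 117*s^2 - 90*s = -30*m^3 + m^2*(197 - 39*s) + m*(42*s^2 + 283*s - 357) + 27*s^3 + 24*s^2 - 287*s + 196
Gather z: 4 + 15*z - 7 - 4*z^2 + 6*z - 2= -4*z^2 + 21*z - 5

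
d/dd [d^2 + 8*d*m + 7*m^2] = 2*d + 8*m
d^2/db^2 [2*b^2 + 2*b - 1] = 4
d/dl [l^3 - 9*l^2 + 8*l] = 3*l^2 - 18*l + 8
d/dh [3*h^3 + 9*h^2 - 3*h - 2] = 9*h^2 + 18*h - 3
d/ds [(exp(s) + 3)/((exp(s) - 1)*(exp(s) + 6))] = (-exp(2*s) - 6*exp(s) - 21)*exp(s)/(exp(4*s) + 10*exp(3*s) + 13*exp(2*s) - 60*exp(s) + 36)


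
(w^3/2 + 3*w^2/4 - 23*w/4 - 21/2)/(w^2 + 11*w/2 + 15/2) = (2*w^2 - 3*w - 14)/(2*(2*w + 5))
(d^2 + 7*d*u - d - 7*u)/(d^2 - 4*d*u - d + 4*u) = (-d - 7*u)/(-d + 4*u)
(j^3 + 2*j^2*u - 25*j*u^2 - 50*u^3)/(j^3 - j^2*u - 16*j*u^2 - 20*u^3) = (j + 5*u)/(j + 2*u)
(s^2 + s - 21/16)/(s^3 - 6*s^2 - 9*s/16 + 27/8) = (4*s + 7)/(4*s^2 - 21*s - 18)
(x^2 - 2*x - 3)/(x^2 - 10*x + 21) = (x + 1)/(x - 7)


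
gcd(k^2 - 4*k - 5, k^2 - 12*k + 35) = k - 5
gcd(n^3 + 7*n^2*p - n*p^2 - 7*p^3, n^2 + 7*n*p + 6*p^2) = n + p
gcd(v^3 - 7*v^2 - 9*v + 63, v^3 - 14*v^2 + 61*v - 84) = v^2 - 10*v + 21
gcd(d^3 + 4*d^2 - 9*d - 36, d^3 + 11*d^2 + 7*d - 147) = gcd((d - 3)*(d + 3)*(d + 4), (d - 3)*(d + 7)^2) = d - 3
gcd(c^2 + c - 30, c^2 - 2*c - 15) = c - 5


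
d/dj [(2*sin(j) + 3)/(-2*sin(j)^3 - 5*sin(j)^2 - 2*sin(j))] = 2*(18*sin(j) - sin(3*j) - 7*cos(2*j) + 10)*cos(j)/((sin(j) + 2)^2*(2*sin(j) + 1)^2*sin(j)^2)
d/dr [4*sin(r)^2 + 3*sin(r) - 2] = (8*sin(r) + 3)*cos(r)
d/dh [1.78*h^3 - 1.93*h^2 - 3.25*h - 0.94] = 5.34*h^2 - 3.86*h - 3.25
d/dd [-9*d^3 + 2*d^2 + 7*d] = -27*d^2 + 4*d + 7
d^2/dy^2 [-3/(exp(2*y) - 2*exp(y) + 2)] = 6*(-4*(1 - exp(y))^2*exp(y) + (2*exp(y) - 1)*(exp(2*y) - 2*exp(y) + 2))*exp(y)/(exp(2*y) - 2*exp(y) + 2)^3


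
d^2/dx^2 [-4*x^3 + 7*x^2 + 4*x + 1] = 14 - 24*x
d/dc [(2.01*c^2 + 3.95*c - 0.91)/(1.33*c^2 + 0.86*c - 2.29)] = (-3.5249*c^2 - 6.7852*c - 8.2629)/(1.7689*c^4 + 2.2876*c^3 - 5.3518*c^2 - 3.9388*c + 5.2441)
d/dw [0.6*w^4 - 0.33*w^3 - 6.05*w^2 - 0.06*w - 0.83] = 2.4*w^3 - 0.99*w^2 - 12.1*w - 0.06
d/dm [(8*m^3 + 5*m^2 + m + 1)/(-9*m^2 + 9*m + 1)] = 2*(-36*m^4 + 72*m^3 + 39*m^2 + 14*m - 4)/(81*m^4 - 162*m^3 + 63*m^2 + 18*m + 1)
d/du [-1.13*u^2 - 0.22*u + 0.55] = -2.26*u - 0.22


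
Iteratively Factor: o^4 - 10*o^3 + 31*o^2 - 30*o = (o - 2)*(o^3 - 8*o^2 + 15*o) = (o - 5)*(o - 2)*(o^2 - 3*o) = (o - 5)*(o - 3)*(o - 2)*(o)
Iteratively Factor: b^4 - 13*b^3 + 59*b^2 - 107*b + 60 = (b - 4)*(b^3 - 9*b^2 + 23*b - 15) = (b - 4)*(b - 3)*(b^2 - 6*b + 5) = (b - 4)*(b - 3)*(b - 1)*(b - 5)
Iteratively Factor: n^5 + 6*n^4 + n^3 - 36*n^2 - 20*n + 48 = (n - 2)*(n^4 + 8*n^3 + 17*n^2 - 2*n - 24) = (n - 2)*(n + 4)*(n^3 + 4*n^2 + n - 6) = (n - 2)*(n - 1)*(n + 4)*(n^2 + 5*n + 6) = (n - 2)*(n - 1)*(n + 3)*(n + 4)*(n + 2)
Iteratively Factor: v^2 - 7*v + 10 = (v - 5)*(v - 2)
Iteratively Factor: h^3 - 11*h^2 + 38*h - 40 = (h - 5)*(h^2 - 6*h + 8) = (h - 5)*(h - 4)*(h - 2)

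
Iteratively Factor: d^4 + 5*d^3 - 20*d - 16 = (d + 1)*(d^3 + 4*d^2 - 4*d - 16) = (d - 2)*(d + 1)*(d^2 + 6*d + 8) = (d - 2)*(d + 1)*(d + 2)*(d + 4)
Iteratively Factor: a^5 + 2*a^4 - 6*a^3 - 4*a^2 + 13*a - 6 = (a - 1)*(a^4 + 3*a^3 - 3*a^2 - 7*a + 6) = (a - 1)*(a + 2)*(a^3 + a^2 - 5*a + 3) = (a - 1)^2*(a + 2)*(a^2 + 2*a - 3) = (a - 1)^2*(a + 2)*(a + 3)*(a - 1)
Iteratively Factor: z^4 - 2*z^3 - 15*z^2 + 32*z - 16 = (z - 1)*(z^3 - z^2 - 16*z + 16) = (z - 1)^2*(z^2 - 16) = (z - 1)^2*(z + 4)*(z - 4)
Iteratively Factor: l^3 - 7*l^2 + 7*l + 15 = (l - 5)*(l^2 - 2*l - 3) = (l - 5)*(l - 3)*(l + 1)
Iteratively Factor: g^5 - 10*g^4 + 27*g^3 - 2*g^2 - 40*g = (g - 5)*(g^4 - 5*g^3 + 2*g^2 + 8*g) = g*(g - 5)*(g^3 - 5*g^2 + 2*g + 8) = g*(g - 5)*(g - 4)*(g^2 - g - 2) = g*(g - 5)*(g - 4)*(g + 1)*(g - 2)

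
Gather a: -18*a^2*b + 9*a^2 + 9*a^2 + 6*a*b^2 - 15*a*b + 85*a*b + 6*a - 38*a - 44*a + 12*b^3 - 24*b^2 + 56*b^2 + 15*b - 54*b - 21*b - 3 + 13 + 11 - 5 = a^2*(18 - 18*b) + a*(6*b^2 + 70*b - 76) + 12*b^3 + 32*b^2 - 60*b + 16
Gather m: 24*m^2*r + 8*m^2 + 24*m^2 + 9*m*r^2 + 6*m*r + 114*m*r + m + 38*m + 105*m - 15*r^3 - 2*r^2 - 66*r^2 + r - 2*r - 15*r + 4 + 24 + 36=m^2*(24*r + 32) + m*(9*r^2 + 120*r + 144) - 15*r^3 - 68*r^2 - 16*r + 64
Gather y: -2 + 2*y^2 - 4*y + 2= 2*y^2 - 4*y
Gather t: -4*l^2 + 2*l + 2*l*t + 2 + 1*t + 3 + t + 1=-4*l^2 + 2*l + t*(2*l + 2) + 6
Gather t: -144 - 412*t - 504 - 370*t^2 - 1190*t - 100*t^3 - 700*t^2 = -100*t^3 - 1070*t^2 - 1602*t - 648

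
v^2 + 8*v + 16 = (v + 4)^2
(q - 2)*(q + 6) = q^2 + 4*q - 12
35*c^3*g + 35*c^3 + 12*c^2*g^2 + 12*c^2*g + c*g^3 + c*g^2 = (5*c + g)*(7*c + g)*(c*g + c)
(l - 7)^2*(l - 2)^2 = l^4 - 18*l^3 + 109*l^2 - 252*l + 196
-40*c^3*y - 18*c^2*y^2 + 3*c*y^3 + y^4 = y*(-4*c + y)*(2*c + y)*(5*c + y)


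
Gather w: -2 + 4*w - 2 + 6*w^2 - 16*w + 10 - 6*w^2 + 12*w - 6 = 0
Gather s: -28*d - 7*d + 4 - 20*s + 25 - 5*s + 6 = -35*d - 25*s + 35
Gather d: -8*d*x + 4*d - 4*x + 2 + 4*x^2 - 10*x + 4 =d*(4 - 8*x) + 4*x^2 - 14*x + 6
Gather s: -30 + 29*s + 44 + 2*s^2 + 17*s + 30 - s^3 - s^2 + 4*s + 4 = -s^3 + s^2 + 50*s + 48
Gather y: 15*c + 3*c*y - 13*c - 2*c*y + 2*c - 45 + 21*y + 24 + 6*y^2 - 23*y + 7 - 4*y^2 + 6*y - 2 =4*c + 2*y^2 + y*(c + 4) - 16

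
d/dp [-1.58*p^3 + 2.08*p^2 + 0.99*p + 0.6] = -4.74*p^2 + 4.16*p + 0.99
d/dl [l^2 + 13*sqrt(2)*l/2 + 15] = 2*l + 13*sqrt(2)/2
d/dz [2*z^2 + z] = 4*z + 1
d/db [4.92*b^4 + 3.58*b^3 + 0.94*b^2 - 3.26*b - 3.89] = 19.68*b^3 + 10.74*b^2 + 1.88*b - 3.26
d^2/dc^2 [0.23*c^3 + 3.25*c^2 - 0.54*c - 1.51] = 1.38*c + 6.5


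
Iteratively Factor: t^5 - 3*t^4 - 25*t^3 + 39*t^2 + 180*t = (t)*(t^4 - 3*t^3 - 25*t^2 + 39*t + 180) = t*(t - 4)*(t^3 + t^2 - 21*t - 45) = t*(t - 4)*(t + 3)*(t^2 - 2*t - 15) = t*(t - 4)*(t + 3)^2*(t - 5)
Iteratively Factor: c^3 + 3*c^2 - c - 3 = (c - 1)*(c^2 + 4*c + 3) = (c - 1)*(c + 1)*(c + 3)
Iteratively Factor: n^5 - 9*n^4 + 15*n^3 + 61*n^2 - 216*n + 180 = (n - 3)*(n^4 - 6*n^3 - 3*n^2 + 52*n - 60) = (n - 3)*(n - 2)*(n^3 - 4*n^2 - 11*n + 30) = (n - 3)*(n - 2)^2*(n^2 - 2*n - 15) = (n - 5)*(n - 3)*(n - 2)^2*(n + 3)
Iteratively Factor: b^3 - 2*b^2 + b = (b - 1)*(b^2 - b) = (b - 1)^2*(b)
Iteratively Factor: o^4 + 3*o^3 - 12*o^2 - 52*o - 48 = (o + 2)*(o^3 + o^2 - 14*o - 24) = (o + 2)*(o + 3)*(o^2 - 2*o - 8) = (o + 2)^2*(o + 3)*(o - 4)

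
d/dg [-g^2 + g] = 1 - 2*g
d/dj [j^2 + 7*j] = 2*j + 7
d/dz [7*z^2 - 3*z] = 14*z - 3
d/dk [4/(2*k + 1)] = -8/(2*k + 1)^2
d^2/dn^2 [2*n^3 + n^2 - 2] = 12*n + 2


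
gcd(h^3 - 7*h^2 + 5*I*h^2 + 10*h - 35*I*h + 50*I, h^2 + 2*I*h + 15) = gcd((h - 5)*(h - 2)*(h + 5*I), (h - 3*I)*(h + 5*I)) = h + 5*I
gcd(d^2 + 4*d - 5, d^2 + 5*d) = d + 5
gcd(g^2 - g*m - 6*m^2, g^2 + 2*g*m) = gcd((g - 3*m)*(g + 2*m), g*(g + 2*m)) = g + 2*m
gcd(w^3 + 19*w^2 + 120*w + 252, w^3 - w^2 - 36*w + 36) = w + 6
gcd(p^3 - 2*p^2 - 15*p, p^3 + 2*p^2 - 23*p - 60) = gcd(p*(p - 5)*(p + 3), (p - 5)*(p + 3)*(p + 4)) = p^2 - 2*p - 15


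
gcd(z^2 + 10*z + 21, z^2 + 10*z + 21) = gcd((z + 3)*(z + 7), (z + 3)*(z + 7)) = z^2 + 10*z + 21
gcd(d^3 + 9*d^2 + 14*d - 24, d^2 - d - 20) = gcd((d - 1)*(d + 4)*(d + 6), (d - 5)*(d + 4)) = d + 4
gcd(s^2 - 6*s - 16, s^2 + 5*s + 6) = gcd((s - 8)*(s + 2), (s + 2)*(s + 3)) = s + 2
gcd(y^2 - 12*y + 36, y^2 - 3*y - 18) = y - 6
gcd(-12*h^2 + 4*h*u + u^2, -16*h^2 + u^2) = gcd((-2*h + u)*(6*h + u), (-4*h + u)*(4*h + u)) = 1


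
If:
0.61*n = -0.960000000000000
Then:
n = -1.57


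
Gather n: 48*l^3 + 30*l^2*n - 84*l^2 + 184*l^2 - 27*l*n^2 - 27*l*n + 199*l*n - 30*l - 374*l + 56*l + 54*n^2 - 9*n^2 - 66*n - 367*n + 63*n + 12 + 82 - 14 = 48*l^3 + 100*l^2 - 348*l + n^2*(45 - 27*l) + n*(30*l^2 + 172*l - 370) + 80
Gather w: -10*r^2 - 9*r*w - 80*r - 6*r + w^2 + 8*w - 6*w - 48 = -10*r^2 - 86*r + w^2 + w*(2 - 9*r) - 48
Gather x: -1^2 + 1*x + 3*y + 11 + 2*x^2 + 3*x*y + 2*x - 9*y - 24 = 2*x^2 + x*(3*y + 3) - 6*y - 14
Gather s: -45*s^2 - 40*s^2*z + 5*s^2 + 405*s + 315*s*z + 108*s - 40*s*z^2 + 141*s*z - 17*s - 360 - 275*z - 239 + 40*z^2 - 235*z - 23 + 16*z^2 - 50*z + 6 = s^2*(-40*z - 40) + s*(-40*z^2 + 456*z + 496) + 56*z^2 - 560*z - 616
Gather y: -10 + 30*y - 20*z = 30*y - 20*z - 10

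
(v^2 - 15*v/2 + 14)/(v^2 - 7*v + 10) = (v^2 - 15*v/2 + 14)/(v^2 - 7*v + 10)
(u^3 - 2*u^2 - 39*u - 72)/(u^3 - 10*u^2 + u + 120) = (u + 3)/(u - 5)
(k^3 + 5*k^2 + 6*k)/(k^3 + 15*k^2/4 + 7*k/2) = 4*(k + 3)/(4*k + 7)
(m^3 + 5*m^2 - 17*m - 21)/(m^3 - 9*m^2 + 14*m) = (m^3 + 5*m^2 - 17*m - 21)/(m*(m^2 - 9*m + 14))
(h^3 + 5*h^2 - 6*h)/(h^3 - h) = (h + 6)/(h + 1)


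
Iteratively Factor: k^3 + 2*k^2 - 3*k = (k + 3)*(k^2 - k) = k*(k + 3)*(k - 1)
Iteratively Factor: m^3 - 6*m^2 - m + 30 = (m - 3)*(m^2 - 3*m - 10) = (m - 3)*(m + 2)*(m - 5)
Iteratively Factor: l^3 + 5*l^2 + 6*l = (l)*(l^2 + 5*l + 6) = l*(l + 3)*(l + 2)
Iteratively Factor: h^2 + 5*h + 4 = (h + 4)*(h + 1)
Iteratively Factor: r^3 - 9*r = (r + 3)*(r^2 - 3*r) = (r - 3)*(r + 3)*(r)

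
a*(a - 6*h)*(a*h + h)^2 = a^4*h^2 - 6*a^3*h^3 + 2*a^3*h^2 - 12*a^2*h^3 + a^2*h^2 - 6*a*h^3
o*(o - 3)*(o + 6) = o^3 + 3*o^2 - 18*o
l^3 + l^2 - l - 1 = (l - 1)*(l + 1)^2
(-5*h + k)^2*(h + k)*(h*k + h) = 25*h^4*k + 25*h^4 + 15*h^3*k^2 + 15*h^3*k - 9*h^2*k^3 - 9*h^2*k^2 + h*k^4 + h*k^3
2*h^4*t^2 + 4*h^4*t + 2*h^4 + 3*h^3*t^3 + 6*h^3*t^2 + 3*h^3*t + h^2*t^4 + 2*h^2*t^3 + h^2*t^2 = (h + t)*(2*h + t)*(h*t + h)^2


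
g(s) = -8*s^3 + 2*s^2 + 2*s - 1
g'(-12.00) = -3502.00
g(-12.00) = 14087.00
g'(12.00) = -3406.00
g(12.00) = -13513.00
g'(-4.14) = -425.91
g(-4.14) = 592.66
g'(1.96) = -82.36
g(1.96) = -49.63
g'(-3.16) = -250.29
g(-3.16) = 265.09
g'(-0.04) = 1.80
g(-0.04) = -1.08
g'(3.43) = -266.64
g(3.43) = -293.44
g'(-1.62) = -67.47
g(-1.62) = 35.02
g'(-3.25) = -264.50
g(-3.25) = 288.25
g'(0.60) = -4.24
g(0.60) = -0.81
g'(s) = -24*s^2 + 4*s + 2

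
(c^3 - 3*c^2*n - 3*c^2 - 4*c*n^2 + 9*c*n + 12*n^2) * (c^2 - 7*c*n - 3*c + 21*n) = c^5 - 10*c^4*n - 6*c^4 + 17*c^3*n^2 + 60*c^3*n + 9*c^3 + 28*c^2*n^3 - 102*c^2*n^2 - 90*c^2*n - 168*c*n^3 + 153*c*n^2 + 252*n^3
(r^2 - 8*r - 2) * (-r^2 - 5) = -r^4 + 8*r^3 - 3*r^2 + 40*r + 10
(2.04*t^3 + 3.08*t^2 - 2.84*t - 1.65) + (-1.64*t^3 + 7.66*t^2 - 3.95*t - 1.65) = 0.4*t^3 + 10.74*t^2 - 6.79*t - 3.3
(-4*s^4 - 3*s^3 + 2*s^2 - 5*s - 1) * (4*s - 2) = -16*s^5 - 4*s^4 + 14*s^3 - 24*s^2 + 6*s + 2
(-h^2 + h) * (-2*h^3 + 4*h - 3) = 2*h^5 - 2*h^4 - 4*h^3 + 7*h^2 - 3*h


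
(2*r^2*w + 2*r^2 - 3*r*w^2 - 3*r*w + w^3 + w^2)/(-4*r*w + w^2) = (-2*r^2*w - 2*r^2 + 3*r*w^2 + 3*r*w - w^3 - w^2)/(w*(4*r - w))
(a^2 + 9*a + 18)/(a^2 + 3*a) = (a + 6)/a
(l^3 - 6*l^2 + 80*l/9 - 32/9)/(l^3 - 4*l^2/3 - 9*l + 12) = (3*l^2 - 14*l + 8)/(3*(l^2 - 9))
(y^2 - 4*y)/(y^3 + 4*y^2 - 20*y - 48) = y/(y^2 + 8*y + 12)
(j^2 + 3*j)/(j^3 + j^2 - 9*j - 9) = j/(j^2 - 2*j - 3)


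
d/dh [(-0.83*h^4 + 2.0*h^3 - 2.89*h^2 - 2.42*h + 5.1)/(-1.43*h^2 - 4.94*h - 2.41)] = (2.3738*h^5 + 9.4406*h^4 - 11.7588*h^3 - 3.644*h^2 + 28.5158*h + 31.0262)/(2.0449*h^4 + 14.1284*h^3 + 31.2962*h^2 + 23.8108*h + 5.8081)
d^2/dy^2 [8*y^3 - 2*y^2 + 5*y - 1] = 48*y - 4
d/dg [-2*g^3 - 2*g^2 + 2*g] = -6*g^2 - 4*g + 2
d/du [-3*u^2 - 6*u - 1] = -6*u - 6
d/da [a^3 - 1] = 3*a^2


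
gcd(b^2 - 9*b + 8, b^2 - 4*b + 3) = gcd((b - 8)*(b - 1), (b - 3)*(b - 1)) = b - 1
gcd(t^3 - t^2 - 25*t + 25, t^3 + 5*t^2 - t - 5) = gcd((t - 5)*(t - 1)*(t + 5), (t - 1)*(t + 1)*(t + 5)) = t^2 + 4*t - 5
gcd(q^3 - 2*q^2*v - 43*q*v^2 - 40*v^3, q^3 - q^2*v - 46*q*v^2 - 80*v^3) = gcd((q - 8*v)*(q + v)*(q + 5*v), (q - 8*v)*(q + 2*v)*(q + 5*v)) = q^2 - 3*q*v - 40*v^2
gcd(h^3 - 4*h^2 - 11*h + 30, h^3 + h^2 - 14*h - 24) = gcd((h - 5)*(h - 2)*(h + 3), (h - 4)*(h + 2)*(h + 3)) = h + 3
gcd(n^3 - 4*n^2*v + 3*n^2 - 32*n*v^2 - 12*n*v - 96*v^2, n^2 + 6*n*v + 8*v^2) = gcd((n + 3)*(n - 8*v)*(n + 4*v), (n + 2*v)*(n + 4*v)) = n + 4*v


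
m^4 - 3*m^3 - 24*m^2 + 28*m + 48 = (m - 6)*(m - 2)*(m + 1)*(m + 4)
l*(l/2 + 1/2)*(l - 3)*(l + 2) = l^4/2 - 7*l^2/2 - 3*l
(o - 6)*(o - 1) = o^2 - 7*o + 6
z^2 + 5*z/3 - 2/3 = (z - 1/3)*(z + 2)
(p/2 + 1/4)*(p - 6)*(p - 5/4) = p^3/2 - 27*p^2/8 + 31*p/16 + 15/8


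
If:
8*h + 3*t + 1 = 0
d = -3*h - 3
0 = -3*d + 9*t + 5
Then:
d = -26/5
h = 11/15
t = -103/45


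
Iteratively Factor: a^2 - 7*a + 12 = (a - 4)*(a - 3)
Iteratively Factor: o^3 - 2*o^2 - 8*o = (o)*(o^2 - 2*o - 8) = o*(o - 4)*(o + 2)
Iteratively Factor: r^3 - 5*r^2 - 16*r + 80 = (r + 4)*(r^2 - 9*r + 20) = (r - 5)*(r + 4)*(r - 4)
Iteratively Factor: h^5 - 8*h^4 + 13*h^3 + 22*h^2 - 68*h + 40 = (h + 2)*(h^4 - 10*h^3 + 33*h^2 - 44*h + 20) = (h - 2)*(h + 2)*(h^3 - 8*h^2 + 17*h - 10) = (h - 2)*(h - 1)*(h + 2)*(h^2 - 7*h + 10) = (h - 5)*(h - 2)*(h - 1)*(h + 2)*(h - 2)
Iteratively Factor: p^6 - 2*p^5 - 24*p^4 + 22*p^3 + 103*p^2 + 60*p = (p + 1)*(p^5 - 3*p^4 - 21*p^3 + 43*p^2 + 60*p) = p*(p + 1)*(p^4 - 3*p^3 - 21*p^2 + 43*p + 60) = p*(p - 3)*(p + 1)*(p^3 - 21*p - 20) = p*(p - 3)*(p + 1)^2*(p^2 - p - 20) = p*(p - 3)*(p + 1)^2*(p + 4)*(p - 5)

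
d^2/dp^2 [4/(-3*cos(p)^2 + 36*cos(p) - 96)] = 4*(4*sin(p)^4 - 18*sin(p)^2 + 429*cos(p) - 9*cos(3*p) - 210)/(3*(cos(p) - 8)^3*(cos(p) - 4)^3)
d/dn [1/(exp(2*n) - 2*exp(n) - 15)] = 2*(1 - exp(n))*exp(n)/(-exp(2*n) + 2*exp(n) + 15)^2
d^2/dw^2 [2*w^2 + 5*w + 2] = 4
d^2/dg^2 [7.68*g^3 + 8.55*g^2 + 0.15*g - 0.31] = 46.08*g + 17.1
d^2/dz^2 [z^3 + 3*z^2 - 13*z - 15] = 6*z + 6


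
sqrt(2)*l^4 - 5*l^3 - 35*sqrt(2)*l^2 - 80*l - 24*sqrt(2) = (l - 6*sqrt(2))*(l + sqrt(2))*(l + 2*sqrt(2))*(sqrt(2)*l + 1)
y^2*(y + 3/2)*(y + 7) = y^4 + 17*y^3/2 + 21*y^2/2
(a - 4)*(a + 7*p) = a^2 + 7*a*p - 4*a - 28*p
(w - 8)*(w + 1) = w^2 - 7*w - 8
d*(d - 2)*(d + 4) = d^3 + 2*d^2 - 8*d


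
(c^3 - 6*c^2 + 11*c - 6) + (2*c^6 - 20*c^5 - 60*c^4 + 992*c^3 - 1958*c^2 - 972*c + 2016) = 2*c^6 - 20*c^5 - 60*c^4 + 993*c^3 - 1964*c^2 - 961*c + 2010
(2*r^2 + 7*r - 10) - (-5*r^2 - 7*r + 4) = 7*r^2 + 14*r - 14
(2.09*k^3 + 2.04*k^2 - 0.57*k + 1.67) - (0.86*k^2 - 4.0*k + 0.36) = 2.09*k^3 + 1.18*k^2 + 3.43*k + 1.31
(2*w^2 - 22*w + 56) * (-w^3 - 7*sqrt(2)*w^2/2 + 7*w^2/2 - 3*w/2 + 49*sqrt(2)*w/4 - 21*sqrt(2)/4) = -2*w^5 - 7*sqrt(2)*w^4 + 29*w^4 - 136*w^3 + 203*sqrt(2)*w^3/2 - 476*sqrt(2)*w^2 + 229*w^2 - 84*w + 1603*sqrt(2)*w/2 - 294*sqrt(2)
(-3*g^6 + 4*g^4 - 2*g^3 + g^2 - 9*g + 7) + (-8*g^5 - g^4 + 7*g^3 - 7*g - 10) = -3*g^6 - 8*g^5 + 3*g^4 + 5*g^3 + g^2 - 16*g - 3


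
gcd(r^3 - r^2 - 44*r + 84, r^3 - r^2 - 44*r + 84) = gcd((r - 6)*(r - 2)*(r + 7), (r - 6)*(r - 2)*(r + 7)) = r^3 - r^2 - 44*r + 84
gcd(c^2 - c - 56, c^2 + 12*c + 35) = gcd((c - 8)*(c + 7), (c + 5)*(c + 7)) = c + 7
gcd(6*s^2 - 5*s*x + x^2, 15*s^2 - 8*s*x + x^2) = -3*s + x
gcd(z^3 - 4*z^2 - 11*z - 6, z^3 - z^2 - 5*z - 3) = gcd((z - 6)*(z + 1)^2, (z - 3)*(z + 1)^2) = z^2 + 2*z + 1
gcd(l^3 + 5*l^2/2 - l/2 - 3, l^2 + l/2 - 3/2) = l^2 + l/2 - 3/2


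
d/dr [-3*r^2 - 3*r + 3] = -6*r - 3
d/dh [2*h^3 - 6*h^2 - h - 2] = 6*h^2 - 12*h - 1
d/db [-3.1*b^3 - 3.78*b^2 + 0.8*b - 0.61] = -9.3*b^2 - 7.56*b + 0.8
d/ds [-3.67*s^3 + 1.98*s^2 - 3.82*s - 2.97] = -11.01*s^2 + 3.96*s - 3.82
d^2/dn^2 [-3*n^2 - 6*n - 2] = -6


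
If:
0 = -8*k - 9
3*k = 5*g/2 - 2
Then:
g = -11/20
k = -9/8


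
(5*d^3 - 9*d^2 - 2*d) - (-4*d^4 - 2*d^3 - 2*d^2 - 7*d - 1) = 4*d^4 + 7*d^3 - 7*d^2 + 5*d + 1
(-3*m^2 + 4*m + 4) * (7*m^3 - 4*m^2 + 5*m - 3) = -21*m^5 + 40*m^4 - 3*m^3 + 13*m^2 + 8*m - 12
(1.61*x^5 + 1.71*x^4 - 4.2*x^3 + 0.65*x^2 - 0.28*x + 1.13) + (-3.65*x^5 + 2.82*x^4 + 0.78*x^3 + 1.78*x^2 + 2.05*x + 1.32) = -2.04*x^5 + 4.53*x^4 - 3.42*x^3 + 2.43*x^2 + 1.77*x + 2.45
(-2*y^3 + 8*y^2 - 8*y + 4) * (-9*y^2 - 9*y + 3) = 18*y^5 - 54*y^4 - 6*y^3 + 60*y^2 - 60*y + 12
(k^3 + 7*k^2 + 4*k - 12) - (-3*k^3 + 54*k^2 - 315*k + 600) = 4*k^3 - 47*k^2 + 319*k - 612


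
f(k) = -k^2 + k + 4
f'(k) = 1 - 2*k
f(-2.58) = -5.24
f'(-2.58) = 6.16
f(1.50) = 3.25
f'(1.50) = -2.00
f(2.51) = 0.21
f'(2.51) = -4.02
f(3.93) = -7.51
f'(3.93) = -6.86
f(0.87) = 4.11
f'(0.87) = -0.74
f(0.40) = 4.24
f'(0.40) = 0.20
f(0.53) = 4.25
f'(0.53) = -0.06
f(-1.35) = 0.83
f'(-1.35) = 3.70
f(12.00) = -128.00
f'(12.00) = -23.00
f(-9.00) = -86.00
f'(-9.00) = 19.00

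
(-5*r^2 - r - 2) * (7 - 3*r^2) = 15*r^4 + 3*r^3 - 29*r^2 - 7*r - 14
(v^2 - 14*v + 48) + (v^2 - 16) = 2*v^2 - 14*v + 32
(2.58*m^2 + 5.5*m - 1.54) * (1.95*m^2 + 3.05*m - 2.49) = 5.031*m^4 + 18.594*m^3 + 7.3478*m^2 - 18.392*m + 3.8346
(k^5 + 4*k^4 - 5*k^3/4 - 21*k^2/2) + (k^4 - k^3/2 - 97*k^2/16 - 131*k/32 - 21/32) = k^5 + 5*k^4 - 7*k^3/4 - 265*k^2/16 - 131*k/32 - 21/32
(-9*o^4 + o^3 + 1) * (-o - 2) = 9*o^5 + 17*o^4 - 2*o^3 - o - 2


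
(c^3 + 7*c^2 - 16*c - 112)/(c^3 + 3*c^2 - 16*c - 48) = (c + 7)/(c + 3)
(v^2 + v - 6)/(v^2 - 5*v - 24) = (v - 2)/(v - 8)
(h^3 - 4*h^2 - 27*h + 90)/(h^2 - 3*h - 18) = (h^2 + 2*h - 15)/(h + 3)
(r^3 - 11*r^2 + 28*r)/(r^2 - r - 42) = r*(r - 4)/(r + 6)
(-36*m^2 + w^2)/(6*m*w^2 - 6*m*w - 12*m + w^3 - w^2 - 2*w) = (-6*m + w)/(w^2 - w - 2)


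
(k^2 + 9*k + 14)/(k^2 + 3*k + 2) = (k + 7)/(k + 1)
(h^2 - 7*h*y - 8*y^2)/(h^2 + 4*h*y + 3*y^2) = (h - 8*y)/(h + 3*y)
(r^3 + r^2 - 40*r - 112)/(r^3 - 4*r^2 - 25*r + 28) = (r + 4)/(r - 1)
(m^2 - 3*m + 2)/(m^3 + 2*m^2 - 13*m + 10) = 1/(m + 5)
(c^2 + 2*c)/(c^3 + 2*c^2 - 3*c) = (c + 2)/(c^2 + 2*c - 3)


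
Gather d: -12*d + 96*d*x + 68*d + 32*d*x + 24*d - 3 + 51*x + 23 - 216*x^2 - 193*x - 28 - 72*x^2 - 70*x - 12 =d*(128*x + 80) - 288*x^2 - 212*x - 20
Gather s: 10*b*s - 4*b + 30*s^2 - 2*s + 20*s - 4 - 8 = -4*b + 30*s^2 + s*(10*b + 18) - 12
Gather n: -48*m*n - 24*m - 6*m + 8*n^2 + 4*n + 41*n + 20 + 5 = -30*m + 8*n^2 + n*(45 - 48*m) + 25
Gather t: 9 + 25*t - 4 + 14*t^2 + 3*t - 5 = 14*t^2 + 28*t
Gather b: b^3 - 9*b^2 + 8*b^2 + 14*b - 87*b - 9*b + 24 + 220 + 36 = b^3 - b^2 - 82*b + 280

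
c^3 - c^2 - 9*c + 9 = (c - 3)*(c - 1)*(c + 3)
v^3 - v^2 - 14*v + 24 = (v - 3)*(v - 2)*(v + 4)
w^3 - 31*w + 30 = (w - 5)*(w - 1)*(w + 6)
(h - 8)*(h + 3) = h^2 - 5*h - 24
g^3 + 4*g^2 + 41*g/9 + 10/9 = (g + 1/3)*(g + 5/3)*(g + 2)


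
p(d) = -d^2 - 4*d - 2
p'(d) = -2*d - 4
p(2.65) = -19.62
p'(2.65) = -9.30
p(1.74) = -11.99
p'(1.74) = -7.48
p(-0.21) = -1.20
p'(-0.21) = -3.58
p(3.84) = -32.11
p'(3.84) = -11.68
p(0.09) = -2.37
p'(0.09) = -4.18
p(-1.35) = 1.58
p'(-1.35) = -1.30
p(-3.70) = -0.89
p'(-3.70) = 3.40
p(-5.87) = -12.98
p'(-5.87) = 7.74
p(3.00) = -23.00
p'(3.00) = -10.00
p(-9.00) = -47.00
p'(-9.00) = 14.00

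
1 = 1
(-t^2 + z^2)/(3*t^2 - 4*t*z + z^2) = (t + z)/(-3*t + z)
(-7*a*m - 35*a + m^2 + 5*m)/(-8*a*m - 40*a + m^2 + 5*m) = (7*a - m)/(8*a - m)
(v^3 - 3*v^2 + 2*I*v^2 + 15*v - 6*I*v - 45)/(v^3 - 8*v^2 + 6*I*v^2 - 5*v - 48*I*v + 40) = (v^2 - 3*v*(1 + I) + 9*I)/(v^2 + v*(-8 + I) - 8*I)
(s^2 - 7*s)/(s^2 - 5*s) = (s - 7)/(s - 5)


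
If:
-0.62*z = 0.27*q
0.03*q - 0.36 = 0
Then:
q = 12.00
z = -5.23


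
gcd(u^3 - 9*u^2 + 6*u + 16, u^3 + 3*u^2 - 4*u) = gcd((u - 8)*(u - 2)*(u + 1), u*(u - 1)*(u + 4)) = 1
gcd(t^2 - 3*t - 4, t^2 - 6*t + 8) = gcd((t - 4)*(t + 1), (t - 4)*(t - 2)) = t - 4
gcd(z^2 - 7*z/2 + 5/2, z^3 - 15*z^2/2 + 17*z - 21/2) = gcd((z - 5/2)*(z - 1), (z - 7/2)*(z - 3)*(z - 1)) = z - 1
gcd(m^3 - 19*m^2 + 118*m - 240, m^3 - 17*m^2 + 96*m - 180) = m^2 - 11*m + 30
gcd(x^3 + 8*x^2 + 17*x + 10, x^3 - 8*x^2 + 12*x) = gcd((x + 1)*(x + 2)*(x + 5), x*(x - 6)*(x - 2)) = 1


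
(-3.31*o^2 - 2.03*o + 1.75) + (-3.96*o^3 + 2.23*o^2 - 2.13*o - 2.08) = -3.96*o^3 - 1.08*o^2 - 4.16*o - 0.33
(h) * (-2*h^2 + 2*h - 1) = -2*h^3 + 2*h^2 - h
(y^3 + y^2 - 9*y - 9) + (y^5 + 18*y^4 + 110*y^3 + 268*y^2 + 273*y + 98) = y^5 + 18*y^4 + 111*y^3 + 269*y^2 + 264*y + 89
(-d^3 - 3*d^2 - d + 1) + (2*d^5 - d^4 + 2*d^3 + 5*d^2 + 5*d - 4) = 2*d^5 - d^4 + d^3 + 2*d^2 + 4*d - 3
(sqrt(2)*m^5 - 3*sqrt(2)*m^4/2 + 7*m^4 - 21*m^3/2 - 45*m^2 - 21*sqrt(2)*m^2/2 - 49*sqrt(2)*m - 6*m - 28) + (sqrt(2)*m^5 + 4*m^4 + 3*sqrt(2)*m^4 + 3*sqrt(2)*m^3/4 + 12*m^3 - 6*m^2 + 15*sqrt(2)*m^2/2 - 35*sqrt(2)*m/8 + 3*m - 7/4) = 2*sqrt(2)*m^5 + 3*sqrt(2)*m^4/2 + 11*m^4 + 3*sqrt(2)*m^3/4 + 3*m^3/2 - 51*m^2 - 3*sqrt(2)*m^2 - 427*sqrt(2)*m/8 - 3*m - 119/4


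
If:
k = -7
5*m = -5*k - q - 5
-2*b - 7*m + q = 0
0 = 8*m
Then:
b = 15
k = -7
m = 0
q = 30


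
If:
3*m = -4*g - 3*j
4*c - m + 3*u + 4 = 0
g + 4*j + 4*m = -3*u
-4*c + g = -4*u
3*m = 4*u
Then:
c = -183/248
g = -27/62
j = 44/31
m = -26/31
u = -39/62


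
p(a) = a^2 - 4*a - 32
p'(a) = 2*a - 4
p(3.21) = -34.54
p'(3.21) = 2.42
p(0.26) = -32.97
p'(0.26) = -3.48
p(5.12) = -26.27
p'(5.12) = 6.24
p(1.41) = -35.65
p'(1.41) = -1.18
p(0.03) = -32.12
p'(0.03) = -3.94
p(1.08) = -35.15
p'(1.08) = -1.84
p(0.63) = -34.12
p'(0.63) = -2.74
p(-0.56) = -29.45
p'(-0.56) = -5.12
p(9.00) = 13.00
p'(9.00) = 14.00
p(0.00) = -32.00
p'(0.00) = -4.00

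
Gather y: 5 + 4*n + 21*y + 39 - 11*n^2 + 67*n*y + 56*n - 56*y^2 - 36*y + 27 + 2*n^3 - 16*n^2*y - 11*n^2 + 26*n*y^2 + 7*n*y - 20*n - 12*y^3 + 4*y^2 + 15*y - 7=2*n^3 - 22*n^2 + 40*n - 12*y^3 + y^2*(26*n - 52) + y*(-16*n^2 + 74*n) + 64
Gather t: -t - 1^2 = -t - 1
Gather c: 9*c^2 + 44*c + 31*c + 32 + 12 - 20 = 9*c^2 + 75*c + 24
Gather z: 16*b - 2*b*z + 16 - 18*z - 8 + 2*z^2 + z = 16*b + 2*z^2 + z*(-2*b - 17) + 8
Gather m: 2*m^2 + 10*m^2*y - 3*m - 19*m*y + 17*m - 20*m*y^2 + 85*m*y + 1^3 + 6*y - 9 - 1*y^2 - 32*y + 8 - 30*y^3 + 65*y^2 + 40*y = m^2*(10*y + 2) + m*(-20*y^2 + 66*y + 14) - 30*y^3 + 64*y^2 + 14*y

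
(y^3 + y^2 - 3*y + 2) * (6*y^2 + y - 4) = 6*y^5 + 7*y^4 - 21*y^3 + 5*y^2 + 14*y - 8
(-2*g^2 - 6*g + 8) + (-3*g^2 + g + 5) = -5*g^2 - 5*g + 13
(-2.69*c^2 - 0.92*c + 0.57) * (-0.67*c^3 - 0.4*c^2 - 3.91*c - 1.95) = 1.8023*c^5 + 1.6924*c^4 + 10.504*c^3 + 8.6147*c^2 - 0.4347*c - 1.1115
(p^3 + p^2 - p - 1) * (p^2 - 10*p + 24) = p^5 - 9*p^4 + 13*p^3 + 33*p^2 - 14*p - 24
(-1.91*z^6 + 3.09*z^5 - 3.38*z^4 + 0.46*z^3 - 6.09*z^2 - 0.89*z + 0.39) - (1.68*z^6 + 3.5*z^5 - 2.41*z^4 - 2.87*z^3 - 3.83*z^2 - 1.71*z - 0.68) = -3.59*z^6 - 0.41*z^5 - 0.97*z^4 + 3.33*z^3 - 2.26*z^2 + 0.82*z + 1.07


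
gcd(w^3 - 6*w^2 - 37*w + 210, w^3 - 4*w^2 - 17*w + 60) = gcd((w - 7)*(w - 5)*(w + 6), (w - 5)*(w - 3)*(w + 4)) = w - 5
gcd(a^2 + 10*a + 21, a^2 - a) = 1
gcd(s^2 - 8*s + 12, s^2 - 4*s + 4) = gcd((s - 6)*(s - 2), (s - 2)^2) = s - 2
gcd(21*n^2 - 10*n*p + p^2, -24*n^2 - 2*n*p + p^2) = 1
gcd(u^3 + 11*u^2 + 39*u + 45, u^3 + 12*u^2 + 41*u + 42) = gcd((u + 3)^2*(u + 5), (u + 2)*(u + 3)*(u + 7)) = u + 3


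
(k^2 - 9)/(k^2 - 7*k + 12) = (k + 3)/(k - 4)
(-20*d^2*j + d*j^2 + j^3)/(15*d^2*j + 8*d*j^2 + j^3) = (-4*d + j)/(3*d + j)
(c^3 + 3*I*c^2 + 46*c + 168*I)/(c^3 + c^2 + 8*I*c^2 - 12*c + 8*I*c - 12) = (c^2 - 3*I*c + 28)/(c^2 + c*(1 + 2*I) + 2*I)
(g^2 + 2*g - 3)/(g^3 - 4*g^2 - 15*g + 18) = 1/(g - 6)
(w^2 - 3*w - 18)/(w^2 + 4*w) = (w^2 - 3*w - 18)/(w*(w + 4))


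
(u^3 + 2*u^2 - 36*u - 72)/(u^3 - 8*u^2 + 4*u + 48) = (u + 6)/(u - 4)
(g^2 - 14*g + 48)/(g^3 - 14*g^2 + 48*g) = 1/g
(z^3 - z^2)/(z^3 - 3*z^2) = (z - 1)/(z - 3)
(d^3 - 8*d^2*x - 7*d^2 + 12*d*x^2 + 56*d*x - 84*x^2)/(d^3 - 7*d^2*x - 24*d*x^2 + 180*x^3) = (-d^2 + 2*d*x + 7*d - 14*x)/(-d^2 + d*x + 30*x^2)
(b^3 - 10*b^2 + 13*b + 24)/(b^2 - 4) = (b^3 - 10*b^2 + 13*b + 24)/(b^2 - 4)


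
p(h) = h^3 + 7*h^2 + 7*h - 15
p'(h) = 3*h^2 + 14*h + 7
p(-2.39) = -5.40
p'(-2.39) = -9.32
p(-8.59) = -192.45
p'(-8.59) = 108.10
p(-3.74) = 4.42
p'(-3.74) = -3.40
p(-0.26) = -16.36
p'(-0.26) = 3.56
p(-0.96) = -16.15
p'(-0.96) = -3.68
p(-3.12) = 0.93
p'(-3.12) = -7.48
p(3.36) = 125.48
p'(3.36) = 87.91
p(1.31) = 8.43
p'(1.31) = 30.49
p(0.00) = -15.00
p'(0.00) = 7.00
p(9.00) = 1344.00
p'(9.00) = 376.00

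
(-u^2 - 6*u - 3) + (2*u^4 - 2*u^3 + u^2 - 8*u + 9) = 2*u^4 - 2*u^3 - 14*u + 6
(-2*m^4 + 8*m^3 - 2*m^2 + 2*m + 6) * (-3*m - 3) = 6*m^5 - 18*m^4 - 18*m^3 - 24*m - 18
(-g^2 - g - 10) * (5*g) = -5*g^3 - 5*g^2 - 50*g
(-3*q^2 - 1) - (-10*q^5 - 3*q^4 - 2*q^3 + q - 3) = 10*q^5 + 3*q^4 + 2*q^3 - 3*q^2 - q + 2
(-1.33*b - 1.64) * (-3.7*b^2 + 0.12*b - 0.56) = 4.921*b^3 + 5.9084*b^2 + 0.548*b + 0.9184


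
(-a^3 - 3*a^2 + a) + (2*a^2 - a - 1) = -a^3 - a^2 - 1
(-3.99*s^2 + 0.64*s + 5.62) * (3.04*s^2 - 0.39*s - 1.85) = -12.1296*s^4 + 3.5017*s^3 + 24.2167*s^2 - 3.3758*s - 10.397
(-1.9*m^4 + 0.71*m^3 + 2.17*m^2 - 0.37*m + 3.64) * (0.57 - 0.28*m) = 0.532*m^5 - 1.2818*m^4 - 0.2029*m^3 + 1.3405*m^2 - 1.2301*m + 2.0748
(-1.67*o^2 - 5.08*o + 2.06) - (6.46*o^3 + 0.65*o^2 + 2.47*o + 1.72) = -6.46*o^3 - 2.32*o^2 - 7.55*o + 0.34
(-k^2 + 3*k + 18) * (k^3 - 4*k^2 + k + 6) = -k^5 + 7*k^4 + 5*k^3 - 75*k^2 + 36*k + 108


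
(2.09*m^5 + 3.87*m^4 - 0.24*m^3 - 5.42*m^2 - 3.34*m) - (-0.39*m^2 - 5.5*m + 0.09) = 2.09*m^5 + 3.87*m^4 - 0.24*m^3 - 5.03*m^2 + 2.16*m - 0.09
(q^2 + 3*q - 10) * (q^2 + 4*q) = q^4 + 7*q^3 + 2*q^2 - 40*q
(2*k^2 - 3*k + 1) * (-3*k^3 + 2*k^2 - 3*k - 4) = -6*k^5 + 13*k^4 - 15*k^3 + 3*k^2 + 9*k - 4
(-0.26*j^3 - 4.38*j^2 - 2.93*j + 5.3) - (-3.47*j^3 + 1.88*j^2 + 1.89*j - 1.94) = 3.21*j^3 - 6.26*j^2 - 4.82*j + 7.24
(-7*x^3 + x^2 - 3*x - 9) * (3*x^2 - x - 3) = -21*x^5 + 10*x^4 + 11*x^3 - 27*x^2 + 18*x + 27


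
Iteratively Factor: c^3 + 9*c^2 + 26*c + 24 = (c + 4)*(c^2 + 5*c + 6) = (c + 3)*(c + 4)*(c + 2)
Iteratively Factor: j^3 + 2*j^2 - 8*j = (j - 2)*(j^2 + 4*j) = (j - 2)*(j + 4)*(j)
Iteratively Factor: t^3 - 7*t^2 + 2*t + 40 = (t + 2)*(t^2 - 9*t + 20) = (t - 4)*(t + 2)*(t - 5)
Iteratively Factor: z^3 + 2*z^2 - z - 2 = (z + 2)*(z^2 - 1) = (z + 1)*(z + 2)*(z - 1)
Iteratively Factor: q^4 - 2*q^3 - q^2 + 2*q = (q + 1)*(q^3 - 3*q^2 + 2*q) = (q - 2)*(q + 1)*(q^2 - q) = (q - 2)*(q - 1)*(q + 1)*(q)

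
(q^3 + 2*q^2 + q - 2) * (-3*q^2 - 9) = -3*q^5 - 6*q^4 - 12*q^3 - 12*q^2 - 9*q + 18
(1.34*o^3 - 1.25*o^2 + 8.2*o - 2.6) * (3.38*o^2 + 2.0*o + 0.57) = 4.5292*o^5 - 1.545*o^4 + 25.9798*o^3 + 6.8995*o^2 - 0.526000000000001*o - 1.482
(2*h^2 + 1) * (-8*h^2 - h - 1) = -16*h^4 - 2*h^3 - 10*h^2 - h - 1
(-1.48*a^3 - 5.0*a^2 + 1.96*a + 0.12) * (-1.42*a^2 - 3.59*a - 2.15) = 2.1016*a^5 + 12.4132*a^4 + 18.3488*a^3 + 3.5432*a^2 - 4.6448*a - 0.258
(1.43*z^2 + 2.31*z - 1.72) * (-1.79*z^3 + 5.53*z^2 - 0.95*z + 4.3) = -2.5597*z^5 + 3.773*z^4 + 14.4946*z^3 - 5.5571*z^2 + 11.567*z - 7.396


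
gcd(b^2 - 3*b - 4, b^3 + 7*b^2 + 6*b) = b + 1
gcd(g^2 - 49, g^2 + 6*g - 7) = g + 7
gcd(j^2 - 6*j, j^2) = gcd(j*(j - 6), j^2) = j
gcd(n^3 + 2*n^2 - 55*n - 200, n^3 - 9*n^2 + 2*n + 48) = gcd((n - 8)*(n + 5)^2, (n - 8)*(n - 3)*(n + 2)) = n - 8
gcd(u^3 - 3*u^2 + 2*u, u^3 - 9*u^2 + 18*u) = u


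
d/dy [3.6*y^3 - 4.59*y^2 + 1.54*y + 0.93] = 10.8*y^2 - 9.18*y + 1.54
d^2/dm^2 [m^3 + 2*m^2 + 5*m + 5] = 6*m + 4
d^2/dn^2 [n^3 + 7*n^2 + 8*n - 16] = 6*n + 14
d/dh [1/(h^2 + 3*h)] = (-2*h - 3)/(h^2*(h + 3)^2)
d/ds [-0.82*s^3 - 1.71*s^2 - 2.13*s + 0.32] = -2.46*s^2 - 3.42*s - 2.13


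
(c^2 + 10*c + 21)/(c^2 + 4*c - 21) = (c + 3)/(c - 3)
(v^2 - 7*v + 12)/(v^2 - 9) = (v - 4)/(v + 3)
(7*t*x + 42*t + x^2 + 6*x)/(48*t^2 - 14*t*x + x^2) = (7*t*x + 42*t + x^2 + 6*x)/(48*t^2 - 14*t*x + x^2)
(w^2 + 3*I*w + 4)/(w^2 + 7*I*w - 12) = (w - I)/(w + 3*I)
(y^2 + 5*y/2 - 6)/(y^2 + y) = (y^2 + 5*y/2 - 6)/(y*(y + 1))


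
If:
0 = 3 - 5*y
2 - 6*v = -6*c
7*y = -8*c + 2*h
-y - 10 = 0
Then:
No Solution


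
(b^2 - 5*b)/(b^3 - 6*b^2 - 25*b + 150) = b/(b^2 - b - 30)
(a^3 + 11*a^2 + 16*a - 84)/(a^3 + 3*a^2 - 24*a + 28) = (a + 6)/(a - 2)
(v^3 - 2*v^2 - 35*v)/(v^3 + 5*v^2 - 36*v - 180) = v*(v - 7)/(v^2 - 36)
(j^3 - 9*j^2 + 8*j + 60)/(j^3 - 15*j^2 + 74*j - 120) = (j + 2)/(j - 4)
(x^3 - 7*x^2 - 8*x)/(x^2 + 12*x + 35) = x*(x^2 - 7*x - 8)/(x^2 + 12*x + 35)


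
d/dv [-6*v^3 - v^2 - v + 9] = -18*v^2 - 2*v - 1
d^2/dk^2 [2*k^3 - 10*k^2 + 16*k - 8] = 12*k - 20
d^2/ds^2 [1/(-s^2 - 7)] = 2*(7 - 3*s^2)/(s^2 + 7)^3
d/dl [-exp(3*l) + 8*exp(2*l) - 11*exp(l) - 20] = (-3*exp(2*l) + 16*exp(l) - 11)*exp(l)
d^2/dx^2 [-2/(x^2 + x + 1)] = 4*(x^2 + x - (2*x + 1)^2 + 1)/(x^2 + x + 1)^3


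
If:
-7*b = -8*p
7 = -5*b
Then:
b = -7/5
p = -49/40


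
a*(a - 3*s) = a^2 - 3*a*s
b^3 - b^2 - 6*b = b*(b - 3)*(b + 2)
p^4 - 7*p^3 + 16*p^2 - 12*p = p*(p - 3)*(p - 2)^2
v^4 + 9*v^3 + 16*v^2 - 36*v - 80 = (v - 2)*(v + 2)*(v + 4)*(v + 5)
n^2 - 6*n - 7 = (n - 7)*(n + 1)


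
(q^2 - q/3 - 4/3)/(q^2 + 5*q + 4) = (q - 4/3)/(q + 4)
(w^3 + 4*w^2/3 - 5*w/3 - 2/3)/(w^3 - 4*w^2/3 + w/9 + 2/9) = 3*(w + 2)/(3*w - 2)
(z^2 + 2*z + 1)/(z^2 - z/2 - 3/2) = 2*(z + 1)/(2*z - 3)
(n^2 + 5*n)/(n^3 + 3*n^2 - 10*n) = 1/(n - 2)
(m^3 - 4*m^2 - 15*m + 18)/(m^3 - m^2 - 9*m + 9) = (m - 6)/(m - 3)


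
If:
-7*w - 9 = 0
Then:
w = -9/7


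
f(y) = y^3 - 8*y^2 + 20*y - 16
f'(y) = 3*y^2 - 16*y + 20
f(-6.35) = -721.63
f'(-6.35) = 242.57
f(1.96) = -0.00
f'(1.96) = 0.16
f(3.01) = -1.01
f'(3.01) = -0.98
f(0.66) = -6.00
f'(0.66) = 10.75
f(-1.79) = -83.17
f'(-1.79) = 58.25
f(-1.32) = -58.64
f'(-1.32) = 46.35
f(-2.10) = -102.54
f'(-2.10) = 66.83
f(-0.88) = -40.48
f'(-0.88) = 36.40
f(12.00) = 800.00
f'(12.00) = 260.00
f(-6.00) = -640.00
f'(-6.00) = 224.00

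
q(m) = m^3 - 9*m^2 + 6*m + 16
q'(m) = 3*m^2 - 18*m + 6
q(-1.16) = -4.63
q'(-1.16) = 30.92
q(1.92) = 1.42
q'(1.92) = -17.50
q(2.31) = -5.84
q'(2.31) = -19.57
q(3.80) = -36.29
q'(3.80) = -19.08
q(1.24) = 11.51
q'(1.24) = -11.71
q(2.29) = -5.45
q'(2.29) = -19.49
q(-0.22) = 14.23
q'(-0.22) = 10.11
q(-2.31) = -58.21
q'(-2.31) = 63.59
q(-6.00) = -560.00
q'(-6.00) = 222.00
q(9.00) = 70.00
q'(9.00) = 87.00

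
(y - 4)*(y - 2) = y^2 - 6*y + 8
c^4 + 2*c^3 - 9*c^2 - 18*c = c*(c - 3)*(c + 2)*(c + 3)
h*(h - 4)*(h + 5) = h^3 + h^2 - 20*h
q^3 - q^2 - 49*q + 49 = (q - 7)*(q - 1)*(q + 7)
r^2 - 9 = (r - 3)*(r + 3)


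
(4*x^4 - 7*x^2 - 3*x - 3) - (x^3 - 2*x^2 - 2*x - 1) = 4*x^4 - x^3 - 5*x^2 - x - 2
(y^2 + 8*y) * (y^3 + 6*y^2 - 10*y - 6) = y^5 + 14*y^4 + 38*y^3 - 86*y^2 - 48*y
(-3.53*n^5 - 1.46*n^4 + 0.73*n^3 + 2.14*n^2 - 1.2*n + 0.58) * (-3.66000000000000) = 12.9198*n^5 + 5.3436*n^4 - 2.6718*n^3 - 7.8324*n^2 + 4.392*n - 2.1228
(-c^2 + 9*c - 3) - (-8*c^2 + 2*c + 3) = 7*c^2 + 7*c - 6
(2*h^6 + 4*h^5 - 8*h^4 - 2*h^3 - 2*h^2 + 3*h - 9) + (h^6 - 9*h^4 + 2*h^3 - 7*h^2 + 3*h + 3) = 3*h^6 + 4*h^5 - 17*h^4 - 9*h^2 + 6*h - 6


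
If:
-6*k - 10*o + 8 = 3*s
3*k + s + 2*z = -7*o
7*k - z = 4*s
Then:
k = 91*z/125 + 224/125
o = -93*z/125 - 152/125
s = 128*z/125 + 392/125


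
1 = 1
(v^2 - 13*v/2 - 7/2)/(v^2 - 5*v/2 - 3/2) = (v - 7)/(v - 3)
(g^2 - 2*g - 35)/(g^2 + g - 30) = (g^2 - 2*g - 35)/(g^2 + g - 30)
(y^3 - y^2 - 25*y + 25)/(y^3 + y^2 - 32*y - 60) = (y^2 - 6*y + 5)/(y^2 - 4*y - 12)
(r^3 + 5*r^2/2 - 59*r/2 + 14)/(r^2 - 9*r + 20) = (2*r^2 + 13*r - 7)/(2*(r - 5))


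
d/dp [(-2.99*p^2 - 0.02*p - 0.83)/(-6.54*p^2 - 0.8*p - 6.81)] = (2.2612*p^2 + 29.8674*p - 0.5278)/(42.7716*p^4 + 10.464*p^3 + 89.7148*p^2 + 10.896*p + 46.3761)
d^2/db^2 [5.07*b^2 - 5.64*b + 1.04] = 10.1400000000000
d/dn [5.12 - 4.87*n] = -4.87000000000000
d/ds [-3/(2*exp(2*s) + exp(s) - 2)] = (12*exp(s) + 3)*exp(s)/(2*exp(2*s) + exp(s) - 2)^2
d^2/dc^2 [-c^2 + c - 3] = -2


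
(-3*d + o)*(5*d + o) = -15*d^2 + 2*d*o + o^2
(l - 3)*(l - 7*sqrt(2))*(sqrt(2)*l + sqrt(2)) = sqrt(2)*l^3 - 14*l^2 - 2*sqrt(2)*l^2 - 3*sqrt(2)*l + 28*l + 42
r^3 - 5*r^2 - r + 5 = (r - 5)*(r - 1)*(r + 1)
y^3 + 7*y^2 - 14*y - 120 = (y - 4)*(y + 5)*(y + 6)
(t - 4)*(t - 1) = t^2 - 5*t + 4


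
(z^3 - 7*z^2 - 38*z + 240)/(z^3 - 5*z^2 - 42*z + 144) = (z - 5)/(z - 3)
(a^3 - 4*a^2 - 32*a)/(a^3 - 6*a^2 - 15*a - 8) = a*(a + 4)/(a^2 + 2*a + 1)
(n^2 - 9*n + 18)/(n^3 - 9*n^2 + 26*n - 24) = (n - 6)/(n^2 - 6*n + 8)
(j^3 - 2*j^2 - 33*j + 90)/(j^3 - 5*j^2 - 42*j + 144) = (j - 5)/(j - 8)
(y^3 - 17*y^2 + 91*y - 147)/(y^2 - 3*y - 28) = (y^2 - 10*y + 21)/(y + 4)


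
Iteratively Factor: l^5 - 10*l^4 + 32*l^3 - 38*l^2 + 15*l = (l - 5)*(l^4 - 5*l^3 + 7*l^2 - 3*l) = (l - 5)*(l - 1)*(l^3 - 4*l^2 + 3*l) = (l - 5)*(l - 1)^2*(l^2 - 3*l) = (l - 5)*(l - 3)*(l - 1)^2*(l)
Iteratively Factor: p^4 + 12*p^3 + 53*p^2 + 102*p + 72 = (p + 4)*(p^3 + 8*p^2 + 21*p + 18) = (p + 3)*(p + 4)*(p^2 + 5*p + 6) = (p + 3)^2*(p + 4)*(p + 2)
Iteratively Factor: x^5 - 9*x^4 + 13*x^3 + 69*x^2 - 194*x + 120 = (x - 4)*(x^4 - 5*x^3 - 7*x^2 + 41*x - 30) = (x - 4)*(x - 2)*(x^3 - 3*x^2 - 13*x + 15) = (x - 4)*(x - 2)*(x + 3)*(x^2 - 6*x + 5) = (x - 4)*(x - 2)*(x - 1)*(x + 3)*(x - 5)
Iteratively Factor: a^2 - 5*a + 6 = (a - 2)*(a - 3)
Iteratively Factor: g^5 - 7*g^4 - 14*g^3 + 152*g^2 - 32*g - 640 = (g + 4)*(g^4 - 11*g^3 + 30*g^2 + 32*g - 160) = (g - 4)*(g + 4)*(g^3 - 7*g^2 + 2*g + 40) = (g - 4)*(g + 2)*(g + 4)*(g^2 - 9*g + 20) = (g - 4)^2*(g + 2)*(g + 4)*(g - 5)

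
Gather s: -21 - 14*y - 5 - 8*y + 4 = -22*y - 22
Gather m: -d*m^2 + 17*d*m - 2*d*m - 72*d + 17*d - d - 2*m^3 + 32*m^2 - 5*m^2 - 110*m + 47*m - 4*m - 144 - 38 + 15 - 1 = -56*d - 2*m^3 + m^2*(27 - d) + m*(15*d - 67) - 168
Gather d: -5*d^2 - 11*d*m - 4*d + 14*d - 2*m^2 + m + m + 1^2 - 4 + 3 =-5*d^2 + d*(10 - 11*m) - 2*m^2 + 2*m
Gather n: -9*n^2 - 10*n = -9*n^2 - 10*n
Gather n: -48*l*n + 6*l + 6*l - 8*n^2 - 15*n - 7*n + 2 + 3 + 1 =12*l - 8*n^2 + n*(-48*l - 22) + 6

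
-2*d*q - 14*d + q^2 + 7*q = (-2*d + q)*(q + 7)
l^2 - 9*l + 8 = (l - 8)*(l - 1)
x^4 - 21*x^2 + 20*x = x*(x - 4)*(x - 1)*(x + 5)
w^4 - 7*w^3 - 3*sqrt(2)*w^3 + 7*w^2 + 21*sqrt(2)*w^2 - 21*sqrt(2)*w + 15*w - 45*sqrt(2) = (w - 5)*(w - 3)*(w + 1)*(w - 3*sqrt(2))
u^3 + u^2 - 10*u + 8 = (u - 2)*(u - 1)*(u + 4)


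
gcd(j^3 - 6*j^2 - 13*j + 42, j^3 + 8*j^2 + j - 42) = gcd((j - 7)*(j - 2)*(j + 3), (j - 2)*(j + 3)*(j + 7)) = j^2 + j - 6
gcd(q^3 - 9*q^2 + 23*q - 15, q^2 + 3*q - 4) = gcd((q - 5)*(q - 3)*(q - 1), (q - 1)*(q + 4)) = q - 1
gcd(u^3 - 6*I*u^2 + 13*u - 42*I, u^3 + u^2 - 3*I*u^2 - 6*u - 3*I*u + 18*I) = 1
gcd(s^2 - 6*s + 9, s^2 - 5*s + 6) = s - 3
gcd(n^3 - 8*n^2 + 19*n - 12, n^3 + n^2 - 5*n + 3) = n - 1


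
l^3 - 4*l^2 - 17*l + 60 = (l - 5)*(l - 3)*(l + 4)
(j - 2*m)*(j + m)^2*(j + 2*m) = j^4 + 2*j^3*m - 3*j^2*m^2 - 8*j*m^3 - 4*m^4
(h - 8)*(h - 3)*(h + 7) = h^3 - 4*h^2 - 53*h + 168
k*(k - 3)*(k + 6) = k^3 + 3*k^2 - 18*k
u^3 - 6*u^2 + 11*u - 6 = (u - 3)*(u - 2)*(u - 1)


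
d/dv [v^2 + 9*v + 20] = 2*v + 9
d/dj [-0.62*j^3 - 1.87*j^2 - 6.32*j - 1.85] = -1.86*j^2 - 3.74*j - 6.32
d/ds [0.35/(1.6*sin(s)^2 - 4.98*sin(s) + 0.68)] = (1.743 - 1.12*sin(s))*cos(s)/(1.6*sin(s)^2 - 4.98*sin(s) + 0.68)^2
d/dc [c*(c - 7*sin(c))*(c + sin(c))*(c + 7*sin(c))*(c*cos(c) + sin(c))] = -c^5*sin(c) - 2*c^4*sin(c)^2 + 6*c^4*cos(c) + c^4 + 147*c^3*sin(c)^3 + 6*c^3*sin(c)*cos(c) - 94*c^3*sin(c) + 196*c^2*sin(c)^4 - 294*c^2*sin(c)^2*cos(c) - 144*c^2*sin(c)^2 - 294*c*sin(c)^3*cos(c) - 98*c*sin(c)^3 - 49*sin(c)^4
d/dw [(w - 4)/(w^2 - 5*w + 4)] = -1/(w^2 - 2*w + 1)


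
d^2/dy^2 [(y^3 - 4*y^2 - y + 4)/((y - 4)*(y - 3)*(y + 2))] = 2*(y^3 + 15*y^2 + 3*y + 29)/(y^6 - 3*y^5 - 15*y^4 + 35*y^3 + 90*y^2 - 108*y - 216)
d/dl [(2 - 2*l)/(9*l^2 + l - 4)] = 2*(-9*l^2 - l + (l - 1)*(18*l + 1) + 4)/(9*l^2 + l - 4)^2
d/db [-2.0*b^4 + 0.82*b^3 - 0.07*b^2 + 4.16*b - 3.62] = -8.0*b^3 + 2.46*b^2 - 0.14*b + 4.16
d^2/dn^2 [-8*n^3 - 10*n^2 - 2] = -48*n - 20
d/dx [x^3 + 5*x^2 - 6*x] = 3*x^2 + 10*x - 6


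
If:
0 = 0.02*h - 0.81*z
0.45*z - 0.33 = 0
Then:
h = 29.70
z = 0.73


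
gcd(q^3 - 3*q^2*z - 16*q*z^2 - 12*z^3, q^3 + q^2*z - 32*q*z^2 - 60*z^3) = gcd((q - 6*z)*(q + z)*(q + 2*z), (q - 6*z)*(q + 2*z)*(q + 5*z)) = -q^2 + 4*q*z + 12*z^2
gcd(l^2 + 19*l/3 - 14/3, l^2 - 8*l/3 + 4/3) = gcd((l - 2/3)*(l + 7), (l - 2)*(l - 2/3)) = l - 2/3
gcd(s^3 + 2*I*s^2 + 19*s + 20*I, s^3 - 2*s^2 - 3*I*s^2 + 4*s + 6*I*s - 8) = s^2 - 3*I*s + 4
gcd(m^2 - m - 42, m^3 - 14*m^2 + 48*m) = 1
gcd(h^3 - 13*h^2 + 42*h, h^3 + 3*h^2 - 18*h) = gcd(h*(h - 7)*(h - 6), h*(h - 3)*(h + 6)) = h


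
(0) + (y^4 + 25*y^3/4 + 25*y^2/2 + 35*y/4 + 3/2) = y^4 + 25*y^3/4 + 25*y^2/2 + 35*y/4 + 3/2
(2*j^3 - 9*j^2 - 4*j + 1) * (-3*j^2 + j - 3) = -6*j^5 + 29*j^4 - 3*j^3 + 20*j^2 + 13*j - 3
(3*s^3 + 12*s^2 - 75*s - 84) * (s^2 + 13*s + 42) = 3*s^5 + 51*s^4 + 207*s^3 - 555*s^2 - 4242*s - 3528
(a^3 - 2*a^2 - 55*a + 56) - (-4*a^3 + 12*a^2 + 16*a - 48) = 5*a^3 - 14*a^2 - 71*a + 104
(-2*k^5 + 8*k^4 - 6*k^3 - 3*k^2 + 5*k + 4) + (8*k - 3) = -2*k^5 + 8*k^4 - 6*k^3 - 3*k^2 + 13*k + 1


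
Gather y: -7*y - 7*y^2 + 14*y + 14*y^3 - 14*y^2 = 14*y^3 - 21*y^2 + 7*y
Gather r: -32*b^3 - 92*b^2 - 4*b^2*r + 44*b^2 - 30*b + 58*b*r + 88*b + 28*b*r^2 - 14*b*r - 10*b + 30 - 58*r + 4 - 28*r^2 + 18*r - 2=-32*b^3 - 48*b^2 + 48*b + r^2*(28*b - 28) + r*(-4*b^2 + 44*b - 40) + 32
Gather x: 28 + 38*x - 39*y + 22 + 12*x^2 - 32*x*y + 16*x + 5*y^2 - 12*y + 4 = 12*x^2 + x*(54 - 32*y) + 5*y^2 - 51*y + 54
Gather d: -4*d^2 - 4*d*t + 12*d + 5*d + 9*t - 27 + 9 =-4*d^2 + d*(17 - 4*t) + 9*t - 18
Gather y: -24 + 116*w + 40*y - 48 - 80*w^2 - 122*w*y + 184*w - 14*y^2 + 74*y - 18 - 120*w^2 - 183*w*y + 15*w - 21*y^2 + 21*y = -200*w^2 + 315*w - 35*y^2 + y*(135 - 305*w) - 90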